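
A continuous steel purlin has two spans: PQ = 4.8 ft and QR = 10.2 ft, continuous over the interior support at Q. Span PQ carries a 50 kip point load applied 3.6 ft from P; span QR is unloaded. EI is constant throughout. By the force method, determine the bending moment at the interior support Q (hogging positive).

Release continuity at Q by inserting a hinge; the redundant is the internal moment M_Q. The primary structure is two simply-supported spans PQ and QR.
Rotations at Q on the released spans (each span's end-slope, ×1/EI):
  span PQ: point load 50 at a = 3.6: Pab(L + a)/(6LEI) = 63/EI
  relative rotation θ_0 = (63 + 0)/EI = 63/EI
A unit hogging moment at Q produces rotation L₁/(3EI) + L₂/(3EI) = 5/EI.
Compatibility: M_Q·(L₁+L₂)/(3EI) = θ_0, giving M_Q = 12.6 kip·ft (hogging).

M_Q = 12.6 kip·ft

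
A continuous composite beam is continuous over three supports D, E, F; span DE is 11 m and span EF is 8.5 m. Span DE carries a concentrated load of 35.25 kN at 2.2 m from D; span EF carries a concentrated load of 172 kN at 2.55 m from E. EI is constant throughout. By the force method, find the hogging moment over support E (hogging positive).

M_E = 134.8 kN·m

Take M_E as the redundant. Released structure: two simple spans DE and EF with a hinge at E.
Rotations at E on the released spans (each span's end-slope, ×1/EI):
  span DE: point load 35.25 at a = 2.2: Pab(L + a)/(6LEI) = 136.5/EI
  span EF: point load 172 at a = 2.55: Pab(L + b)/(6LEI) = 739.4/EI
  relative rotation θ_0 = (136.5 + 739.4)/EI = 875.9/EI
A unit hogging moment at E produces rotation L₁/(3EI) + L₂/(3EI) = 6.5/EI.
Compatibility: M_E·(L₁+L₂)/(3EI) = θ_0, giving M_E = 134.8 kN·m (hogging).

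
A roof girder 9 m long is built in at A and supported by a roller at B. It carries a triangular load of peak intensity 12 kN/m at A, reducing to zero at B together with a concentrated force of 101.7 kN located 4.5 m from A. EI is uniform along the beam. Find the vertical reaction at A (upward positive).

Remove the prop at B; the released (primary) structure is a cantilever built in at A.
Downward deflection at the released point B due to the loads:
  triangular load, peak 12 at the fixed end: w₀L⁴/(30EI) = 2624/EI
  point load 101.7 at a = 4.5: Pa²(3L − a)/(6EI) = 7723/EI
  δ_0 = 10347/EI
Flexibility coefficient — unit upward force at B: δ_{BB} = L³/(3EI) = 243/EI.
The prop prevents deflection at B: R_B = δ_0/δ_{BB} = 10347/243 = 42.58 kN.
Vertical equilibrium: R_A = ΣP − R_B = 155.7 − 42.58 = 113.1 kN.

R_A = 113.1 kN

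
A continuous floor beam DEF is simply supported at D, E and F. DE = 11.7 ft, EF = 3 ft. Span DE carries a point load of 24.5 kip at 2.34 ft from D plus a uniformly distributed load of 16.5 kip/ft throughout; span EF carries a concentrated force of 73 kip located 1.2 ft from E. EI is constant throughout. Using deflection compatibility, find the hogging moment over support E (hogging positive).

M_E = 255.2 kip·ft

Release continuity at E by inserting a hinge; the redundant is the internal moment M_E. The primary structure is two simply-supported spans DE and EF.
Discontinuity in slope at E on the released structure — sum the simple-span end rotations:
  span DE: point load 24.5 at a = 2.34: Pab(L + a)/(6LEI) = 107.3/EI
  span DE: UDL 16.5: wL³/(24EI) = 1101/EI
  span EF: point load 73 at a = 1.2: Pab(L + b)/(6LEI) = 42.05/EI
  relative rotation θ_0 = (1208 + 42.05)/EI = 1250/EI
A unit hogging moment at E produces rotation L₁/(3EI) + L₂/(3EI) = 4.9/EI.
Slope continuity at E: θ_0 = M_E·4.9/EI, so M_E = 1250/4.9 = 255.2 kip·ft (hogging).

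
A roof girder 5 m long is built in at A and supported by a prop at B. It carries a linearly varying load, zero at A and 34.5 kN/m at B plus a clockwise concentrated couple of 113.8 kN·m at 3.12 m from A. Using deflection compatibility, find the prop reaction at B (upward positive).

R_B = 76.75 kN

Remove the prop at B; the released (primary) structure is a cantilever built in at A.
Deflection at B on the released cantilever, summing each load's contribution:
  triangular load, peak 34.5 at the free end: 11w₀L⁴/(120EI) = 1977/EI
  clockwise couple 113.8 at a = 3.12: M₀a(2L − a)/(2EI) = 1221/EI
  δ_0 = 3198/EI
Flexibility coefficient — unit upward force at B: δ_{BB} = L³/(3EI) = 41.67/EI.
The prop prevents deflection at B: R_B = δ_0/δ_{BB} = 3198/41.67 = 76.75 kN.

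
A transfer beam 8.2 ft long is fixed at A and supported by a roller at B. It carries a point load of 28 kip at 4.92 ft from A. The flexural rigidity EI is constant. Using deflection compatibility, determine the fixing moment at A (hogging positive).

M_A = 38.57 kip·ft

Remove the prop at B; the released (primary) structure is a cantilever built in at A.
Free-end deflection of the primary structure under the applied loading (downward +):
  point load 28 at a = 4.92: Pa²(3L − a)/(6EI) = 2223/EI
Flexibility coefficient — unit upward force at B: δ_{BB} = L³/(3EI) = 183.8/EI.
Compatibility at B: δ_0 − R_B·δ_{BB} = 0, so R_B = 2223/183.8 = 12.1 kip.
Moment equilibrium about A: M_A = Σ(load moments about A) − R_B·L = 137.8 − 12.1×8.2 = 38.57 kip·ft.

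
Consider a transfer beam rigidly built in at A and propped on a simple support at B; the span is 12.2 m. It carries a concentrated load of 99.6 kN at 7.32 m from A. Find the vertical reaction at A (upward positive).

R_A = 56.57 kN

Release the roller at B. Primary structure: cantilever fixed at A.
Downward deflection at the released point B due to the loads:
  point load 99.6 at a = 7.32: Pa²(3L − a)/(6EI) = 26044/EI
Tip deflection under a unit load at B: L³/(3EI) = 605.3/EI.
Compatibility at B: δ_0 − R_B·δ_{BB} = 0, so R_B = 26044/605.3 = 43.03 kN.
Vertical equilibrium: R_A = ΣP − R_B = 99.6 − 43.03 = 56.57 kN.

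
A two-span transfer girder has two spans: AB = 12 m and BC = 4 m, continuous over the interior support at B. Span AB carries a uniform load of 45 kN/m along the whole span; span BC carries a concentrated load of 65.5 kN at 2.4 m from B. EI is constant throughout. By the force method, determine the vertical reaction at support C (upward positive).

Take M_B as the redundant. Released structure: two simple spans AB and BC with a hinge at B.
Discontinuity in slope at B on the released structure — sum the simple-span end rotations:
  span AB: UDL 45: wL³/(24EI) = 3240/EI
  span BC: point load 65.5 at a = 2.4: Pab(L + b)/(6LEI) = 58.69/EI
  relative rotation θ_0 = (3240 + 58.69)/EI = 3299/EI
A unit hogging moment at B produces rotation L₁/(3EI) + L₂/(3EI) = 5.333/EI.
Compatibility: M_B·(L₁+L₂)/(3EI) = θ_0, giving M_B = 618.5 kN·m (hogging).
Span BC, ΣM about C: R_B^{BC}·4 = 104.8 + 618.5, so R_B^{BC} = 180.8 kN and R_C = 65.5 − 180.8 = -115.3 kN.

R_C = -115.3 kN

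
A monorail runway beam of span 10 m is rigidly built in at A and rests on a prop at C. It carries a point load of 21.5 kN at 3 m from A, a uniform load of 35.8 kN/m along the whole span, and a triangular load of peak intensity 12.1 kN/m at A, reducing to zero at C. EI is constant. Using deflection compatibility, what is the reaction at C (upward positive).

Take the reaction at C as the redundant and release it; the primary structure is a cantilever fixed at A.
Primary-structure tip deflection at C by superposition:
  point load 21.5 at a = 3: Pa²(3L − a)/(6EI) = 870.8/EI
  UDL 35.8: wL⁴/(8EI) = 44750/EI
  triangular load, peak 12.1 at the fixed end: w₀L⁴/(30EI) = 4033/EI
  δ_0 = 49654/EI
Tip deflection under a unit load at C: L³/(3EI) = 333.3/EI.
Compatibility at C: δ_0 − R_C·δ_{CC} = 0, so R_C = 49654/333.3 = 149 kN.

R_C = 149 kN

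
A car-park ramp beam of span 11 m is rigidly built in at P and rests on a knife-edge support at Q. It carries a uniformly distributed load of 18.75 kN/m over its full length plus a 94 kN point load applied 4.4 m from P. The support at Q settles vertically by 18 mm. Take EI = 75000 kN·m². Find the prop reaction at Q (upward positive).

Remove the prop at Q; the released (primary) structure is a cantilever built in at P.
Deflection at Q on the released cantilever, summing each load's contribution:
  UDL 18.75: wL⁴/(8EI) = 34315/EI
  point load 94 at a = 4.4: Pa²(3L − a)/(6EI) = 8675/EI
  δ_0 = 42989/EI
Tip deflection under a unit load at Q: L³/(3EI) = 443.7/EI.
With EI = 75000 kN·m²: δ_0 = 0.57319 m and δ_{QQ} = 0.005916 m/kN.
Compatibility — the beam at Q must follow the support down by 0.018 m: δ_0 − R_Q·δ_{QQ} = 0.018, so R_Q = (0.57319 − 0.018)/0.005916 = 93.85 kN.

R_Q = 93.85 kN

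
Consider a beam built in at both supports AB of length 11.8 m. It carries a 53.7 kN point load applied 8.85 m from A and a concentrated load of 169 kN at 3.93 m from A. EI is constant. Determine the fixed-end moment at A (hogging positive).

Take the two fixed-end moments M_A, M_B as redundants; the released structure is the simple span AB.
Simple-span end rotations at A and B under the given loads:
  at A: point load 53.7 at a = 8.85: Pab(L + b)/(6LEI) = 292.1/EI
  at B: point load 53.7 at a = 8.85: Pab(L + a)/(6LEI) = 408.9/EI
  at A: point load 169 at a = 3.93: Pab(L + b)/(6LEI) = 1452/EI
  at B: point load 169 at a = 3.93: Pab(L + a)/(6LEI) = 1161/EI
  θ_A0 = 1744/EI,  θ_B0 = 1570/EI
Flexibility coefficients: a unit moment at one end gives L/(3EI) there and L/(6EI) at the far end, so f₁₁ = f₂₂ = 3.933/EI and f₁₂ = f₂₁ = 1.967/EI.
Compatibility — zero rotation at each built-in end:
  3.933 M_A + 1.967 M_B = 1744
  1.967 M_A + 3.933 M_B = 1570
Solving the pair gives M_A = 325.1 kN·m and M_B = 236.6 kN·m (hogging).

M_A = 325.1 kN·m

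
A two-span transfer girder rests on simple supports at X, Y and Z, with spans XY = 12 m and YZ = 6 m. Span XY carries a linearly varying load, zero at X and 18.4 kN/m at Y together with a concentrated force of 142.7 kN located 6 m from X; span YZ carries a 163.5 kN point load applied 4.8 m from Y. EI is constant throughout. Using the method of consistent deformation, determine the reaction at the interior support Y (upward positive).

R_Y = 268.5 kN

Release continuity at Y by inserting a hinge; the redundant is the internal moment M_Y. The primary structure is two simply-supported spans XY and YZ.
Rotations at Y on the released spans (each span's end-slope, ×1/EI):
  span XY: triangular load, peak 18.4: w₀L³/(45EI) = 706.6/EI
  span XY: point load 142.7 at a = 6: Pab(L + a)/(6LEI) = 1284/EI
  span YZ: point load 163.5 at a = 4.8: Pab(L + b)/(6LEI) = 188.4/EI
  relative rotation θ_0 = (1991 + 188.4)/EI = 2179/EI
A unit hogging moment at Y produces rotation L₁/(3EI) + L₂/(3EI) = 6/EI.
Compatibility: M_Y·(L₁+L₂)/(3EI) = θ_0, giving M_Y = 363.2 kN·m (hogging).
Span XY, ΣM about X with M_Y applied at Y: R_Y^{XY}·12 = 1739 + 363.2, so R_Y^{XY} = 175.2 kN and R_X = 253.1 − 175.2 = 77.88 kN.
Span YZ, ΣM about Z: R_Y^{YZ}·6 = 196.2 + 363.2, so R_Y^{YZ} = 93.23 kN and R_Z = 163.5 − 93.23 = 70.27 kN.
R_Y = 175.2 + 93.23 = 268.5 kN.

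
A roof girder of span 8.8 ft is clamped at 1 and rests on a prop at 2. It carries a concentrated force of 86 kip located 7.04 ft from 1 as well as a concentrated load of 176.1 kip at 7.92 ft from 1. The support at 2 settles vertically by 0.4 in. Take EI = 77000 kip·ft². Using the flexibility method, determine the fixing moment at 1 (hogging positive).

M_1 = 248.8 kip·ft

Take the reaction at 2 as the redundant and release it; the primary structure is a cantilever fixed at 1.
Downward deflection at the released point 2 due to the loads:
  point load 86 at a = 7.04: Pa²(3L − a)/(6EI) = 13753/EI
  point load 176.1 at a = 7.92: Pa²(3L − a)/(6EI) = 34022/EI
  δ_0 = 47775/EI
Tip deflection under a unit load at 2: L³/(3EI) = 227.2/EI.
With EI = 77000 kip·ft²: δ_0 = 0.62046 ft and δ_{22} = 0.00295 ft/kip.
Compatibility — the beam at 2 must follow the support down by 0.03333 ft: δ_0 − R_2·δ_{22} = 0.03333, so R_2 = (0.62046 − 0.03333)/0.00295 = 199 kip.
Moment equilibrium about 1: M_1 = Σ(load moments about 1) − R_2·L = 2000 − 199×8.8 = 248.8 kip·ft.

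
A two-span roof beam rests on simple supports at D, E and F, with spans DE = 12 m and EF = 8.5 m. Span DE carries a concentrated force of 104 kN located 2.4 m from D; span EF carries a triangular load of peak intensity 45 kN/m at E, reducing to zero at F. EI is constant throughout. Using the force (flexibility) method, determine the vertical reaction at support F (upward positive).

Take M_E as the redundant. Released structure: two simple spans DE and EF with a hinge at E.
Rotations at E on the released spans (each span's end-slope, ×1/EI):
  span DE: point load 104 at a = 2.4: Pab(L + a)/(6LEI) = 479.2/EI
  span EF: triangular load, peak 45: w₀L³/(45EI) = 614.1/EI
  relative rotation θ_0 = (479.2 + 614.1)/EI = 1093/EI
A unit hogging moment at E produces rotation L₁/(3EI) + L₂/(3EI) = 6.833/EI.
Compatibility: M_E·(L₁+L₂)/(3EI) = θ_0, giving M_E = 160 kN·m (hogging).
Span EF, ΣM about F: R_E^{EF}·8.5 = 1084 + 160, so R_E^{EF} = 146.3 kN and R_F = 191.2 − 146.3 = 44.93 kN.

R_F = 44.93 kN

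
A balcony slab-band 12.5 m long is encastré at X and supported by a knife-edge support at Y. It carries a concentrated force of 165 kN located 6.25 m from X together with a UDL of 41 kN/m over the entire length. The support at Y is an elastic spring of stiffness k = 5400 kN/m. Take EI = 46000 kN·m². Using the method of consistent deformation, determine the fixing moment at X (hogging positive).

M_X = 1227 kN·m

Take the reaction at Y as the redundant and release it; the primary structure is a cantilever fixed at X.
Free-end deflection of the primary structure under the applied loading (downward +):
  point load 165 at a = 6.25: Pa²(3L − a)/(6EI) = 33569/EI
  UDL 41: wL⁴/(8EI) = 125122/EI
  δ_0 = 158691/EI
Tip deflection under a unit load at Y: L³/(3EI) = 651/EI.
With EI = 46000 kN·m²: δ_0 = 3.4498 m and δ_{YY} = 0.014153 m/kN.
Compatibility — the spring shortens by R_Y/k under the reaction it provides: δ_0 − R_Y·δ_{YY} = R_Y/k. With 1/k = 0.000185 m/kN, R_Y = δ_0 / (δ_{YY} + 1/k) = 3.4498 / (0.014153 + 0.000185) = 240.6 kN.
Moment equilibrium about X: M_X = Σ(load moments about X) − R_Y·L = 4234 − 240.6×12.5 = 1227 kN·m.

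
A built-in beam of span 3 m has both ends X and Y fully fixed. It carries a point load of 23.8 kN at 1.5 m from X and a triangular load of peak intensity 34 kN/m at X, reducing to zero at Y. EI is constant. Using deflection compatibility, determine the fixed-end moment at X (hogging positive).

Take the two fixed-end moments M_X, M_Y as redundants; the released structure is the simple span XY.
Simple-span end rotations at X and Y under the given loads:
  at X: point load 23.8 at a = 1.5: Pab(L + b)/(6LEI) = 13.39/EI
  at Y: point load 23.8 at a = 1.5: Pab(L + a)/(6LEI) = 13.39/EI
  at X: triangular load, peak 34: w₀L³/(45EI) = 20.4/EI
  at Y: triangular load, peak 34: 7w₀L³/(360EI) = 17.85/EI
  θ_X0 = 33.79/EI,  θ_Y0 = 31.24/EI
Flexibility coefficients: a unit moment at one end gives L/(3EI) there and L/(6EI) at the far end, so f₁₁ = f₂₂ = 1/EI and f₁₂ = f₂₁ = 0.5/EI.
Compatibility — zero rotation at each built-in end:
  1 M_X + 0.5 M_Y = 33.79
  0.5 M_X + 1 M_Y = 31.24
Solving the pair gives M_X = 24.23 kN·m and M_Y = 19.12 kN·m (hogging).

M_X = 24.23 kN·m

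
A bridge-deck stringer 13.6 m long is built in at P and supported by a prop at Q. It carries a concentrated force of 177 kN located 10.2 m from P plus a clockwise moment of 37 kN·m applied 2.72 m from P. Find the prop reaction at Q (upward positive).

R_Q = 113.5 kN

Take the reaction at Q as the redundant and release it; the primary structure is a cantilever fixed at P.
Free-end deflection of the primary structure under the applied loading (downward +):
  point load 177 at a = 10.2: Pa²(3L − a)/(6EI) = 93917/EI
  clockwise couple 37 at a = 2.72: M₀a(2L − a)/(2EI) = 1232/EI
  δ_0 = 95149/EI
Flexibility coefficient — unit upward force at Q: δ_{QQ} = L³/(3EI) = 838.5/EI.
The prop prevents deflection at Q: R_Q = δ_0/δ_{QQ} = 95149/838.5 = 113.5 kN.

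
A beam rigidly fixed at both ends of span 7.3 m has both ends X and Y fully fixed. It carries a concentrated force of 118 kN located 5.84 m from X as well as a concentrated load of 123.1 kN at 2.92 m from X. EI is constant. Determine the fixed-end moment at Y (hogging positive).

M_Y = 196.5 kN·m

Take the two fixed-end moments M_X, M_Y as redundants; the released structure is the simple span XY.
End rotations of the released simple span under the applied load (×1/EI):
  at X: point load 118 at a = 5.84: Pab(L + b)/(6LEI) = 201.2/EI
  at Y: point load 118 at a = 5.84: Pab(L + a)/(6LEI) = 301.8/EI
  at X: point load 123.1 at a = 2.92: Pab(L + b)/(6LEI) = 419.8/EI
  at Y: point load 123.1 at a = 2.92: Pab(L + a)/(6LEI) = 367.4/EI
  θ_X0 = 621.1/EI,  θ_Y0 = 669.2/EI
Flexibility coefficients: a unit moment at one end gives L/(3EI) there and L/(6EI) at the far end, so f₁₁ = f₂₂ = 2.433/EI and f₁₂ = f₂₁ = 1.217/EI.
Compatibility — zero rotation at each built-in end:
  2.433 M_X + 1.217 M_Y = 621.1
  1.217 M_X + 2.433 M_Y = 669.2
Solving the pair gives M_X = 157 kN·m and M_Y = 196.5 kN·m (hogging).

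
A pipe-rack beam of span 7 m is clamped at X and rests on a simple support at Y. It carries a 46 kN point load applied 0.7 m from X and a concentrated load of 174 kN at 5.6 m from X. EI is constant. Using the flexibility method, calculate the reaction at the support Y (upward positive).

Take the reaction at Y as the redundant and release it; the primary structure is a cantilever fixed at X.
Free-end deflection of the primary structure under the applied loading (downward +):
  point load 46 at a = 0.7: Pa²(3L − a)/(6EI) = 76.26/EI
  point load 174 at a = 5.6: Pa²(3L − a)/(6EI) = 14005/EI
  δ_0 = 14082/EI
Tip deflection under a unit load at Y: L³/(3EI) = 114.3/EI.
The prop prevents deflection at Y: R_Y = δ_0/δ_{YY} = 14082/114.3 = 123.2 kN.

R_Y = 123.2 kN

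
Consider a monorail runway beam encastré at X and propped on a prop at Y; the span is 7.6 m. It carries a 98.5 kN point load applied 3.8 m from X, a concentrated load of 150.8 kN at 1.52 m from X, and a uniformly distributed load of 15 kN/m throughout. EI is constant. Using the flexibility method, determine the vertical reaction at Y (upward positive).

R_Y = 81.98 kN

Release the roller at Y. Primary structure: cantilever fixed at X.
Free-end deflection of the primary structure under the applied loading (downward +):
  point load 98.5 at a = 3.8: Pa²(3L − a)/(6EI) = 4504/EI
  point load 150.8 at a = 1.52: Pa²(3L − a)/(6EI) = 1236/EI
  UDL 15: wL⁴/(8EI) = 6255/EI
  δ_0 = 11995/EI
Tip deflection under a unit load at Y: L³/(3EI) = 146.3/EI.
Compatibility at Y: δ_0 − R_Y·δ_{YY} = 0, so R_Y = 11995/146.3 = 81.98 kN.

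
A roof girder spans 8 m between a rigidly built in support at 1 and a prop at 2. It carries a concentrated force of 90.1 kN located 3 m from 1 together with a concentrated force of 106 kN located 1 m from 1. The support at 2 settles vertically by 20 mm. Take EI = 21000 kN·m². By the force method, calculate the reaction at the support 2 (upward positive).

R_2 = 16.55 kN

Remove the prop at 2; the released (primary) structure is a cantilever built in at 1.
Free-end deflection of the primary structure under the applied loading (downward +):
  point load 90.1 at a = 3: Pa²(3L − a)/(6EI) = 2838/EI
  point load 106 at a = 1: Pa²(3L − a)/(6EI) = 406.3/EI
  δ_0 = 3244/EI
Flexibility coefficient — unit upward force at 2: δ_{22} = L³/(3EI) = 170.7/EI.
With EI = 21000 kN·m²: δ_0 = 0.1545 m and δ_{22} = 0.008127 m/kN.
Compatibility — the beam at 2 must follow the support down by 0.02 m: δ_0 − R_2·δ_{22} = 0.02, so R_2 = (0.1545 − 0.02)/0.008127 = 16.55 kN.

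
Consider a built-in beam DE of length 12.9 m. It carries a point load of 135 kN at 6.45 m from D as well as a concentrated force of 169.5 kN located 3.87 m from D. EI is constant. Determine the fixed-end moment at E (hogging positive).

M_E = 355.4 kN·m

Take the two fixed-end moments M_D, M_E as redundants; the released structure is the simple span DE.
Simple-span end rotations at D and E under the given loads:
  at D: point load 135 at a = 6.45: Pab(L + b)/(6LEI) = 1404/EI
  at E: point load 135 at a = 6.45: Pab(L + a)/(6LEI) = 1404/EI
  at D: point load 169.5 at a = 3.87: Pab(L + b)/(6LEI) = 1678/EI
  at E: point load 169.5 at a = 3.87: Pab(L + a)/(6LEI) = 1283/EI
  θ_D0 = 3082/EI,  θ_E0 = 2687/EI
Flexibility coefficients: a unit moment at one end gives L/(3EI) there and L/(6EI) at the far end, so f₁₁ = f₂₂ = 4.3/EI and f₁₂ = f₂₁ = 2.15/EI.
Compatibility — zero rotation at each built-in end:
  4.3 M_D + 2.15 M_E = 3082
  2.15 M_D + 4.3 M_E = 2687
Solving the pair gives M_D = 539.1 kN·m and M_E = 355.4 kN·m (hogging).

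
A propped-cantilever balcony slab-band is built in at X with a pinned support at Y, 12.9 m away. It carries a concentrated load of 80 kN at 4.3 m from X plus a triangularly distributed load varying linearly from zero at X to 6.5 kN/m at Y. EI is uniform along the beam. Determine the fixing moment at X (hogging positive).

Take the reaction at Y as the redundant and release it; the primary structure is a cantilever fixed at X.
Primary-structure tip deflection at Y by superposition:
  point load 80 at a = 4.3: Pa²(3L − a)/(6EI) = 8481/EI
  triangular load, peak 6.5 at the free end: 11w₀L⁴/(120EI) = 16500/EI
  δ_0 = 24981/EI
Flexibility coefficient — unit upward force at Y: δ_{YY} = L³/(3EI) = 715.6/EI.
Compatibility at Y: δ_0 − R_Y·δ_{YY} = 0, so R_Y = 24981/715.6 = 34.91 kN.
Moment equilibrium about X: M_X = Σ(load moments about X) − R_Y·L = 704.6 − 34.91×12.9 = 254.2 kN·m.

M_X = 254.2 kN·m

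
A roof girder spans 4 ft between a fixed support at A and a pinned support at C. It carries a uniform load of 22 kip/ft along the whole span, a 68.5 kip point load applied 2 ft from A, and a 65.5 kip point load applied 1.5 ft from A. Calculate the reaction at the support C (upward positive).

R_C = 66.5 kip

Choose R_C as the redundant. The primary structure is the cantilever fixed at A.
Free-end deflection of the primary structure under the applied loading (downward +):
  UDL 22: wL⁴/(8EI) = 704/EI
  point load 68.5 at a = 2: Pa²(3L − a)/(6EI) = 456.7/EI
  point load 65.5 at a = 1.5: Pa²(3L − a)/(6EI) = 257.9/EI
  δ_0 = 1419/EI
Flexibility coefficient — unit upward force at C: δ_{CC} = L³/(3EI) = 21.33/EI.
The prop prevents deflection at C: R_C = δ_0/δ_{CC} = 1419/21.33 = 66.5 kip.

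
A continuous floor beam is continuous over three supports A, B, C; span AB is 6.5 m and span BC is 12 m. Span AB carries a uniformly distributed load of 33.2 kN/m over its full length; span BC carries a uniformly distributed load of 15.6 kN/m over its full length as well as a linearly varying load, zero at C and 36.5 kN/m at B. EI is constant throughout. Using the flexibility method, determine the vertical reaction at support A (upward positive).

R_A = 35.43 kN

Release continuity at B by inserting a hinge; the redundant is the internal moment M_B. The primary structure is two simply-supported spans AB and BC.
Discontinuity in slope at B on the released structure — sum the simple-span end rotations:
  span AB: UDL 33.2: wL³/(24EI) = 379.9/EI
  span BC: UDL 15.6: wL³/(24EI) = 1123/EI
  span BC: triangular load, peak 36.5: w₀L³/(45EI) = 1402/EI
  relative rotation θ_0 = (379.9 + 2525)/EI = 2905/EI
A unit hogging moment at B produces rotation L₁/(3EI) + L₂/(3EI) = 6.167/EI.
Slope continuity at B: θ_0 = M_B·6.167/EI, so M_B = 2905/6.167 = 471 kN·m (hogging).
Span AB, ΣM about A with M_B applied at B: R_B^{AB}·6.5 = 701.4 + 471, so R_B^{AB} = 180.4 kN and R_A = 215.8 − 180.4 = 35.43 kN.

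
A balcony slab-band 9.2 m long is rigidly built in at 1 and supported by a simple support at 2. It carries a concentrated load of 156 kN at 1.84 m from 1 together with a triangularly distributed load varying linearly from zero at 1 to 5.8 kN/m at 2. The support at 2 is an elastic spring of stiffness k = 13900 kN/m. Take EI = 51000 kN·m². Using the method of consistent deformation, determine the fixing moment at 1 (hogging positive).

Remove the prop at 2; the released (primary) structure is a cantilever built in at 1.
Downward deflection at the released point 2 due to the loads:
  point load 156 at a = 1.84: Pa²(3L − a)/(6EI) = 2268/EI
  triangular load, peak 5.8 at the free end: 11w₀L⁴/(120EI) = 3809/EI
  δ_0 = 6076/EI
Tip deflection under a unit load at 2: L³/(3EI) = 259.6/EI.
With EI = 51000 kN·m²: δ_0 = 0.11914 m and δ_{22} = 0.005089 m/kN.
Compatibility — the spring shortens by R_2/k under the reaction it provides: δ_0 − R_2·δ_{22} = R_2/k. With 1/k = 0.000072 m/kN, R_2 = δ_0 / (δ_{22} + 1/k) = 0.11914 / (0.005089 + 0.000072) = 23.08 kN.
Moment equilibrium about 1: M_1 = Σ(load moments about 1) − R_2·L = 450.7 − 23.08×9.2 = 238.3 kN·m.

M_1 = 238.3 kN·m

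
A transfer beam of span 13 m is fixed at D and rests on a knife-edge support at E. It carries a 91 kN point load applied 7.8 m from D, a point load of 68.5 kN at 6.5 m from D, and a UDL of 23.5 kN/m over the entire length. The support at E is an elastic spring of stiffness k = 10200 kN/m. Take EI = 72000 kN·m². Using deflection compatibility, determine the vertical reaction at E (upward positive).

R_E = 173.6 kN

Choose R_E as the redundant. The primary structure is the cantilever fixed at D.
Downward deflection at the released point E due to the loads:
  point load 91 at a = 7.8: Pa²(3L − a)/(6EI) = 28789/EI
  point load 68.5 at a = 6.5: Pa²(3L − a)/(6EI) = 15677/EI
  UDL 23.5: wL⁴/(8EI) = 83898/EI
  δ_0 = 128364/EI
Flexibility coefficient — unit upward force at E: δ_{EE} = L³/(3EI) = 732.3/EI.
With EI = 72000 kN·m²: δ_0 = 1.7828 m and δ_{EE} = 0.010171 m/kN.
Compatibility — the spring shortens by R_E/k under the reaction it provides: δ_0 − R_E·δ_{EE} = R_E/k. With 1/k = 0.000098 m/kN, R_E = δ_0 / (δ_{EE} + 1/k) = 1.7828 / (0.010171 + 0.000098) = 173.6 kN.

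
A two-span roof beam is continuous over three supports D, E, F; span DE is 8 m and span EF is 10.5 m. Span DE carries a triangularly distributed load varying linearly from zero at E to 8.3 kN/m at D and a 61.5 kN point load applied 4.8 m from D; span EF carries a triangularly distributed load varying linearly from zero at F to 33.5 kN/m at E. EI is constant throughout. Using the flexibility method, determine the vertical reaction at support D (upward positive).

R_D = 22.48 kN

Insert a hinge at E; M_E is the redundant, and each span becomes simply supported.
Rotations at E on the released spans (each span's end-slope, ×1/EI):
  span DE: triangular load, peak 8.3: 7w₀L³/(360EI) = 82.63/EI
  span DE: point load 61.5 at a = 4.8: Pab(L + a)/(6LEI) = 251.9/EI
  span EF: triangular load, peak 33.5: w₀L³/(45EI) = 861.8/EI
  relative rotation θ_0 = (334.5 + 861.8)/EI = 1196/EI
A unit hogging moment at E produces rotation L₁/(3EI) + L₂/(3EI) = 6.167/EI.
Compatibility: M_E·(L₁+L₂)/(3EI) = θ_0, giving M_E = 194 kN·m (hogging).
Span DE, ΣM about D with M_E applied at E: R_E^{DE}·8 = 383.7 + 194, so R_E^{DE} = 72.22 kN and R_D = 94.7 − 72.22 = 22.48 kN.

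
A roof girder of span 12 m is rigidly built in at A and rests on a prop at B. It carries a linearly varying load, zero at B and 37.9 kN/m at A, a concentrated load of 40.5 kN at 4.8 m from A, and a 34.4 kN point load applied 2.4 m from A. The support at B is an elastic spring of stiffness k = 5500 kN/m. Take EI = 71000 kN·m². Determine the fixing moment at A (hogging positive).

Release the roller at B. Primary structure: cantilever fixed at A.
Primary-structure tip deflection at B by superposition:
  triangular load, peak 37.9 at the fixed end: w₀L⁴/(30EI) = 26196/EI
  point load 40.5 at a = 4.8: Pa²(3L − a)/(6EI) = 4852/EI
  point load 34.4 at a = 2.4: Pa²(3L − a)/(6EI) = 1110/EI
  δ_0 = 32158/EI
Flexibility coefficient — unit upward force at B: δ_{BB} = L³/(3EI) = 576/EI.
With EI = 71000 kN·m²: δ_0 = 0.45293 m and δ_{BB} = 0.008113 m/kN.
Compatibility — the spring shortens by R_B/k under the reaction it provides: δ_0 − R_B·δ_{BB} = R_B/k. With 1/k = 0.000182 m/kN, R_B = δ_0 / (δ_{BB} + 1/k) = 0.45293 / (0.008113 + 0.000182) = 54.61 kN.
Moment equilibrium about A: M_A = Σ(load moments about A) − R_B·L = 1187 − 54.61×12 = 531.3 kN·m.

M_A = 531.3 kN·m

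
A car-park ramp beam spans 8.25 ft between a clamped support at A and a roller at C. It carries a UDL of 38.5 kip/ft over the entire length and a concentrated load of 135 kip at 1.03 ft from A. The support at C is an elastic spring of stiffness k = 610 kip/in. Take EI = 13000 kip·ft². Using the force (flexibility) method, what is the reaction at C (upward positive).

R_C = 121 kip

Release the roller at C. Primary structure: cantilever fixed at A.
Primary-structure tip deflection at C by superposition:
  UDL 38.5: wL⁴/(8EI) = 22294/EI
  point load 135 at a = 1.03: Pa²(3L − a)/(6EI) = 566.2/EI
  δ_0 = 22860/EI
Flexibility coefficient — unit upward force at C: δ_{CC} = L³/(3EI) = 187.2/EI.
With EI = 13000 kip·ft²: δ_0 = 1.7585 ft and δ_{CC} = 0.014398 ft/kip.
Compatibility — the spring shortens by R_C/k under the reaction it provides: δ_0 − R_C·δ_{CC} = R_C/k. With 1/k = 1/(610×12) ft/kip = 0.000137 ft/kip, R_C = δ_0 / (δ_{CC} + 1/k) = 1.7585 / (0.014398 + 0.000137) = 121 kip.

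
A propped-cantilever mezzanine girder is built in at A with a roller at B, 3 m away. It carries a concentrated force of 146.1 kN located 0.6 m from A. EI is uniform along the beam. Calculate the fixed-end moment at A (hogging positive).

M_A = 63.12 kN·m

Remove the prop at B; the released (primary) structure is a cantilever built in at A.
Deflection at B on the released cantilever, summing each load's contribution:
  point load 146.1 at a = 0.6: Pa²(3L − a)/(6EI) = 73.63/EI
Flexibility coefficient — unit upward force at B: δ_{BB} = L³/(3EI) = 9/EI.
The prop prevents deflection at B: R_B = δ_0/δ_{BB} = 73.63/9 = 8.182 kN.
Moment equilibrium about A: M_A = Σ(load moments about A) − R_B·L = 87.66 − 8.182×3 = 63.12 kN·m.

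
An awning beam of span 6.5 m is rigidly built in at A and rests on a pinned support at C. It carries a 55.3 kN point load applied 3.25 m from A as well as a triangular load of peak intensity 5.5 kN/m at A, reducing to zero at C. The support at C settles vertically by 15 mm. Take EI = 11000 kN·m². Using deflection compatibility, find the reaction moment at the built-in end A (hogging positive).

M_A = 94.6 kN·m

Choose R_C as the redundant. The primary structure is the cantilever fixed at A.
Deflection at C on the released cantilever, summing each load's contribution:
  point load 55.3 at a = 3.25: Pa²(3L − a)/(6EI) = 1582/EI
  triangular load, peak 5.5 at the fixed end: w₀L⁴/(30EI) = 327.3/EI
  δ_0 = 1909/EI
Flexibility coefficient — unit upward force at C: δ_{CC} = L³/(3EI) = 91.54/EI.
With EI = 11000 kN·m²: δ_0 = 0.17357 m and δ_{CC} = 0.008322 m/kN.
Compatibility — the beam at C must follow the support down by 0.015 m: δ_0 − R_C·δ_{CC} = 0.015, so R_C = (0.17357 − 0.015)/0.008322 = 19.05 kN.
Moment equilibrium about A: M_A = Σ(load moments about A) − R_C·L = 218.5 − 19.05×6.5 = 94.6 kN·m.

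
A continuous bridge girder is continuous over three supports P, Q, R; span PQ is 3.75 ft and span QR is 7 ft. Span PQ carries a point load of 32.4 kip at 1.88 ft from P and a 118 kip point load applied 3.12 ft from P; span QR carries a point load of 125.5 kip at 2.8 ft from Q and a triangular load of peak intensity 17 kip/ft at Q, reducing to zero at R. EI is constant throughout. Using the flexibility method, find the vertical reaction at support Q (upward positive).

R_Q = 300.5 kip

Take M_Q as the redundant. Released structure: two simple spans PQ and QR with a hinge at Q.
Rotations at Q on the released spans (each span's end-slope, ×1/EI):
  span PQ: point load 32.4 at a = 1.88: Pab(L + a)/(6LEI) = 28.5/EI
  span PQ: point load 118 at a = 3.12: Pab(L + a)/(6LEI) = 70.82/EI
  span QR: point load 125.5 at a = 2.8: Pab(L + b)/(6LEI) = 393.6/EI
  span QR: triangular load, peak 17: w₀L³/(45EI) = 129.6/EI
  relative rotation θ_0 = (99.32 + 523.1)/EI = 622.5/EI
A unit hogging moment at Q produces rotation L₁/(3EI) + L₂/(3EI) = 3.583/EI.
Compatibility: M_Q·(L₁+L₂)/(3EI) = θ_0, giving M_Q = 173.7 kip·ft (hogging).
Span PQ, ΣM about P with M_Q applied at Q: R_Q^{PQ}·3.75 = 429.1 + 173.7, so R_Q^{PQ} = 160.7 kip and R_P = 150.4 − 160.7 = -10.34 kip.
Span QR, ΣM about R: R_Q^{QR}·7 = 804.8 + 173.7, so R_Q^{QR} = 139.8 kip and R_R = 185 − 139.8 = 45.22 kip.
R_Q = 160.7 + 139.8 = 300.5 kip.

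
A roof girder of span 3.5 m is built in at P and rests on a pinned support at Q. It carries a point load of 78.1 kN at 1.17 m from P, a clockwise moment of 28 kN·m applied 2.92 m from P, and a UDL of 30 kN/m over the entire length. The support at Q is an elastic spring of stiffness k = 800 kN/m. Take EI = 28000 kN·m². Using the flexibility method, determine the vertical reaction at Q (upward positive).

R_Q = 18.17 kN

Choose R_Q as the redundant. The primary structure is the cantilever fixed at P.
Downward deflection at the released point Q due to the loads:
  point load 78.1 at a = 1.17: Pa²(3L − a)/(6EI) = 166.2/EI
  clockwise couple 28 at a = 2.92: M₀a(2L − a)/(2EI) = 166.8/EI
  UDL 30: wL⁴/(8EI) = 562.7/EI
  δ_0 = 895.8/EI
Flexibility coefficient — unit upward force at Q: δ_{QQ} = L³/(3EI) = 14.29/EI.
With EI = 28000 kN·m²: δ_0 = 0.031992 m and δ_{QQ} = 0.00051 m/kN.
Compatibility — the spring shortens by R_Q/k under the reaction it provides: δ_0 − R_Q·δ_{QQ} = R_Q/k. With 1/k = 0.00125 m/kN, R_Q = δ_0 / (δ_{QQ} + 1/k) = 0.031992 / (0.00051 + 0.00125) = 18.17 kN.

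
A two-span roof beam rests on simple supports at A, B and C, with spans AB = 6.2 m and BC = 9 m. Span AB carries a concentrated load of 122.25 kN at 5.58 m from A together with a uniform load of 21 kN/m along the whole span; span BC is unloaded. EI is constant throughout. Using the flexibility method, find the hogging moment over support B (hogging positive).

M_B = 67.59 kN·m

Insert a hinge at B; M_B is the redundant, and each span becomes simply supported.
Discontinuity in slope at B on the released structure — sum the simple-span end rotations:
  span AB: point load 122.25 at a = 5.58: Pab(L + a)/(6LEI) = 133.9/EI
  span AB: UDL 21: wL³/(24EI) = 208.5/EI
  relative rotation θ_0 = (342.5 + 0)/EI = 342.5/EI
A unit hogging moment at B produces rotation L₁/(3EI) + L₂/(3EI) = 5.067/EI.
Slope continuity at B: θ_0 = M_B·5.067/EI, so M_B = 342.5/5.067 = 67.59 kN·m (hogging).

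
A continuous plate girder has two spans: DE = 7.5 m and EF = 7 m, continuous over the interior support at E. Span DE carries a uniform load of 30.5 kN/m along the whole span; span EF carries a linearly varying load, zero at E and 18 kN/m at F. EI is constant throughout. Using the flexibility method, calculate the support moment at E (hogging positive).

M_E = 135.8 kN·m

Take M_E as the redundant. Released structure: two simple spans DE and EF with a hinge at E.
Rotations at E on the released spans (each span's end-slope, ×1/EI):
  span DE: UDL 30.5: wL³/(24EI) = 536.1/EI
  span EF: triangular load, peak 18: 7w₀L³/(360EI) = 120/EI
  relative rotation θ_0 = (536.1 + 120)/EI = 656.2/EI
A unit hogging moment at E produces rotation L₁/(3EI) + L₂/(3EI) = 4.833/EI.
Compatibility: M_E·(L₁+L₂)/(3EI) = θ_0, giving M_E = 135.8 kN·m (hogging).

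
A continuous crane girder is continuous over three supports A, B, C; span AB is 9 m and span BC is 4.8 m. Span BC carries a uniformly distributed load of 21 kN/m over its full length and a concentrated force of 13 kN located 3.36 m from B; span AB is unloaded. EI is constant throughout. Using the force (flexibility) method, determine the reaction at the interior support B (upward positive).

Insert a hinge at B; M_B is the redundant, and each span becomes simply supported.
Rotations at B on the released spans (each span's end-slope, ×1/EI):
  span BC: UDL 21: wL³/(24EI) = 96.77/EI
  span BC: point load 13 at a = 3.36: Pab(L + b)/(6LEI) = 13.63/EI
  relative rotation θ_0 = (0 + 110.4)/EI = 110.4/EI
A unit hogging moment at B produces rotation L₁/(3EI) + L₂/(3EI) = 4.6/EI.
Slope continuity at B: θ_0 = M_B·4.6/EI, so M_B = 110.4/4.6 = 24 kN·m (hogging).
Span AB, ΣM about A with M_B applied at B: R_B^{AB}·9 = 0 + 24, so R_B^{AB} = 2.667 kN and R_A = 0 − 2.667 = -2.667 kN.
Span BC, ΣM about C: R_B^{BC}·4.8 = 260.6 + 24, so R_B^{BC} = 59.3 kN and R_C = 113.8 − 59.3 = 54.5 kN.
R_B = 2.667 + 59.3 = 61.97 kN.

R_B = 61.97 kN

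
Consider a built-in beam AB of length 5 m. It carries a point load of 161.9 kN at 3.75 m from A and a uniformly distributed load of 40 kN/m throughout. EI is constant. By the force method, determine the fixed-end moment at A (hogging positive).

Take the two fixed-end moments M_A, M_B as redundants; the released structure is the simple span AB.
Simple-span end rotations at A and B under the given loads:
  at A: point load 161.9 at a = 3.75: Pab(L + b)/(6LEI) = 158.1/EI
  at B: point load 161.9 at a = 3.75: Pab(L + a)/(6LEI) = 221.3/EI
  at A: UDL 40: wL³/(24EI) = 208.3/EI
  at B: UDL 40: wL³/(24EI) = 208.3/EI
  θ_A0 = 366.4/EI,  θ_B0 = 429.7/EI
Flexibility coefficients: a unit moment at one end gives L/(3EI) there and L/(6EI) at the far end, so f₁₁ = f₂₂ = 1.667/EI and f₁₂ = f₂₁ = 0.8333/EI.
Compatibility — zero rotation at each built-in end:
  1.667 M_A + 0.8333 M_B = 366.4
  0.8333 M_A + 1.667 M_B = 429.7
Solving the pair gives M_A = 121.3 kN·m and M_B = 197.2 kN·m (hogging).

M_A = 121.3 kN·m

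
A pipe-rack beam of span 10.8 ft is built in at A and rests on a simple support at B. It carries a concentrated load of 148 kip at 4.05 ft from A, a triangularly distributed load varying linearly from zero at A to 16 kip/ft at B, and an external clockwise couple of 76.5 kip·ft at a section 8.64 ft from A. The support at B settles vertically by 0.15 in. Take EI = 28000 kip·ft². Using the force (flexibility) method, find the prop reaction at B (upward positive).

Remove the prop at B; the released (primary) structure is a cantilever built in at A.
Deflection at B on the released cantilever, summing each load's contribution:
  point load 148 at a = 4.05: Pa²(3L − a)/(6EI) = 11470/EI
  triangular load, peak 16 at the free end: 11w₀L⁴/(120EI) = 19954/EI
  clockwise couple 76.5 at a = 8.64: M₀a(2L − a)/(2EI) = 4283/EI
  δ_0 = 35707/EI
Tip deflection under a unit load at B: L³/(3EI) = 419.9/EI.
With EI = 28000 kip·ft²: δ_0 = 1.2753 ft and δ_{BB} = 0.014997 ft/kip.
Compatibility — the beam at B must follow the support down by 0.0125 ft: δ_0 − R_B·δ_{BB} = 0.0125, so R_B = (1.2753 − 0.0125)/0.014997 = 84.2 kip.

R_B = 84.2 kip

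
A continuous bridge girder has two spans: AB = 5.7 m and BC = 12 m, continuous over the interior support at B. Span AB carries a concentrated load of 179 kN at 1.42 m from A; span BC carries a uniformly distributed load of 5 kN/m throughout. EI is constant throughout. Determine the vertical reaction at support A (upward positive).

Release continuity at B by inserting a hinge; the redundant is the internal moment M_B. The primary structure is two simply-supported spans AB and BC.
Rotations at B on the released spans (each span's end-slope, ×1/EI):
  span AB: point load 179 at a = 1.42: Pab(L + a)/(6LEI) = 226.5/EI
  span BC: UDL 5: wL³/(24EI) = 360/EI
  relative rotation θ_0 = (226.5 + 360)/EI = 586.5/EI
A unit hogging moment at B produces rotation L₁/(3EI) + L₂/(3EI) = 5.9/EI.
Slope continuity at B: θ_0 = M_B·5.9/EI, so M_B = 586.5/5.9 = 99.4 kN·m (hogging).
Span AB, ΣM about A with M_B applied at B: R_B^{AB}·5.7 = 254.2 + 99.4, so R_B^{AB} = 62.03 kN and R_A = 179 − 62.03 = 117 kN.

R_A = 117 kN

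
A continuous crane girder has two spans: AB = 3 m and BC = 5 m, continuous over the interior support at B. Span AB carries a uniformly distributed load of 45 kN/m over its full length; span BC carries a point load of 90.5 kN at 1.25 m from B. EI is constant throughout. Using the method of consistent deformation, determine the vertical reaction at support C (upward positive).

R_C = 9.548 kN

Take M_B as the redundant. Released structure: two simple spans AB and BC with a hinge at B.
End slopes at the hinge B, treating each span as simply supported:
  span AB: UDL 45: wL³/(24EI) = 50.62/EI
  span BC: point load 90.5 at a = 1.25: Pab(L + b)/(6LEI) = 123.7/EI
  relative rotation θ_0 = (50.62 + 123.7)/EI = 174.4/EI
A unit hogging moment at B produces rotation L₁/(3EI) + L₂/(3EI) = 2.667/EI.
Slope continuity at B: θ_0 = M_B·2.667/EI, so M_B = 174.4/2.667 = 65.38 kN·m (hogging).
Span BC, ΣM about C: R_B^{BC}·5 = 339.4 + 65.38, so R_B^{BC} = 80.95 kN and R_C = 90.5 − 80.95 = 9.548 kN.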